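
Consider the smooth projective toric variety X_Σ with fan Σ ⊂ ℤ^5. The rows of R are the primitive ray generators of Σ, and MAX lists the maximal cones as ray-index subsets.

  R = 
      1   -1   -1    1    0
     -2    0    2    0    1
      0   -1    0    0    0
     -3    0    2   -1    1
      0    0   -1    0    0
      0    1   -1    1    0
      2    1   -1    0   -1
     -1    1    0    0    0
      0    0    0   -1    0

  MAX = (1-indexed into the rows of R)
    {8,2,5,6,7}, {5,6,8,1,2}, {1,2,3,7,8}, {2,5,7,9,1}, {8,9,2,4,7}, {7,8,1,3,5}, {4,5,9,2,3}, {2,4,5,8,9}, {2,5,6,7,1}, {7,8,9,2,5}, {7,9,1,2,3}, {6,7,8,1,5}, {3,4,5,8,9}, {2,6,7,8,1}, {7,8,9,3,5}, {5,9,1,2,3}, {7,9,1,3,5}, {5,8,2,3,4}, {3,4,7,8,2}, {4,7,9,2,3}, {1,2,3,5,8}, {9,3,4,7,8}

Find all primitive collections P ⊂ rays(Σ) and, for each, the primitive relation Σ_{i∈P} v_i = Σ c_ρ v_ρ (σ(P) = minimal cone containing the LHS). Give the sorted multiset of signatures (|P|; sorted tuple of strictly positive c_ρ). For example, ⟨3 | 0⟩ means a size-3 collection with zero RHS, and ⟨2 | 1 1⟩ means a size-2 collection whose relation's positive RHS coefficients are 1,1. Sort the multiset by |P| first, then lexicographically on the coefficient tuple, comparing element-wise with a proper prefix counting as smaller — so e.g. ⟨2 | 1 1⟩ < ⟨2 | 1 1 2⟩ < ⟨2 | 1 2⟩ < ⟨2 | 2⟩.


Minimal non-faces — 9 found among 9 rays, 22 max cones:

  P={3,6}:  v_{3} + v_{6} = v_{1} + v_{8} ; sig = ⟨2 | 1 1⟩
  P={1,4}:  v_{1} + v_{4} = v_{2} + v_{3} + v_{5} ; sig = ⟨2 | 1 1 1⟩
  P={4,6}:  v_{4} + v_{6} = v_{2} + v_{5} + v_{8} ; sig = ⟨2 | 1 1 1⟩
  P={6,9}:  v_{6} + v_{9} = v_{2} + 2·v_{5} + v_{7} ; sig = ⟨2 | 1 1 2⟩
  P={1,8,9}:  v_{1} + v_{8} + v_{9} = v_{5} ; sig = ⟨3 | 1⟩
  P={4,5,7}:  v_{4} + v_{5} + v_{7} = v_{8} + v_{9} ; sig = ⟨3 | 1 1⟩
  P={2,3,5,7}:  v_{2} + v_{3} + v_{5} + v_{7} = 0 ; sig = ⟨4 | 0⟩
  P={2,3,8,9}:  v_{2} + v_{3} + v_{8} + v_{9} = v_{4} ; sig = ⟨4 | 1⟩
  P={1,2,5,7,8}:  v_{1} + v_{2} + v_{5} + v_{7} + v_{8} = v_{6} ; sig = ⟨5 | 1⟩

Hence PRS(X_Σ) =
[⟨2 | 1 1⟩, ⟨2 | 1 1 1⟩, ⟨2 | 1 1 1⟩, ⟨2 | 1 1 2⟩, ⟨3 | 1⟩, ⟨3 | 1 1⟩, ⟨4 | 0⟩, ⟨4 | 1⟩, ⟨5 | 1⟩]


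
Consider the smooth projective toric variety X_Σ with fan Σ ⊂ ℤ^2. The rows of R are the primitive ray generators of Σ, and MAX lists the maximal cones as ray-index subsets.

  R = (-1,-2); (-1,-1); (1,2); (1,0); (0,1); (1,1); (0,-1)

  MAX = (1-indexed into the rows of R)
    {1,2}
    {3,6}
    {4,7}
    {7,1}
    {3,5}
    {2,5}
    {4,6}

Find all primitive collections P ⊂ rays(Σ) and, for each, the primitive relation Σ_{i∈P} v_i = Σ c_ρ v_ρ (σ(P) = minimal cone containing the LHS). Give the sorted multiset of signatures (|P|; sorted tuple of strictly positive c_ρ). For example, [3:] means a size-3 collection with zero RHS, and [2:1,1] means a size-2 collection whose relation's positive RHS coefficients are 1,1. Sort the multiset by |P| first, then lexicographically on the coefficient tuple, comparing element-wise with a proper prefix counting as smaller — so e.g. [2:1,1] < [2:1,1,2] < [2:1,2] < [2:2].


14 minimal non-faces of Δ(Σ) (on 7 rays):

  {1,3}:  v_{1} + v_{3} = 0  ⇒ sig = [2:]
  {2,6}:  v_{2} + v_{6} = 0  ⇒ sig = [2:]
  {5,7}:  v_{5} + v_{7} = 0  ⇒ sig = [2:]
  {1,5}:  v_{1} + v_{5} = v_{2}  ⇒ sig = [2:1]
  {1,6}:  v_{1} + v_{6} = v_{7}  ⇒ sig = [2:1]
  {2,3}:  v_{2} + v_{3} = v_{5}  ⇒ sig = [2:1]
  {2,4}:  v_{2} + v_{4} = v_{7}  ⇒ sig = [2:1]
  {2,7}:  v_{2} + v_{7} = v_{1}  ⇒ sig = [2:1]
  {3,7}:  v_{3} + v_{7} = v_{6}  ⇒ sig = [2:1]
  {4,5}:  v_{4} + v_{5} = v_{6}  ⇒ sig = [2:1]
  {5,6}:  v_{5} + v_{6} = v_{3}  ⇒ sig = [2:1]
  {6,7}:  v_{6} + v_{7} = v_{4}  ⇒ sig = [2:1]
  {1,4}:  v_{1} + v_{4} = 2·v_{7}  ⇒ sig = [2:2]
  {3,4}:  v_{3} + v_{4} = 2·v_{6}  ⇒ sig = [2:2]

Hence PRS(X_Σ) =
    [2:]
    [2:]
    [2:]
    [2:1]
    [2:1]
    [2:1]
    [2:1]
    [2:1]
    [2:1]
    [2:1]
    [2:1]
    [2:1]
    [2:2]
    [2:2]


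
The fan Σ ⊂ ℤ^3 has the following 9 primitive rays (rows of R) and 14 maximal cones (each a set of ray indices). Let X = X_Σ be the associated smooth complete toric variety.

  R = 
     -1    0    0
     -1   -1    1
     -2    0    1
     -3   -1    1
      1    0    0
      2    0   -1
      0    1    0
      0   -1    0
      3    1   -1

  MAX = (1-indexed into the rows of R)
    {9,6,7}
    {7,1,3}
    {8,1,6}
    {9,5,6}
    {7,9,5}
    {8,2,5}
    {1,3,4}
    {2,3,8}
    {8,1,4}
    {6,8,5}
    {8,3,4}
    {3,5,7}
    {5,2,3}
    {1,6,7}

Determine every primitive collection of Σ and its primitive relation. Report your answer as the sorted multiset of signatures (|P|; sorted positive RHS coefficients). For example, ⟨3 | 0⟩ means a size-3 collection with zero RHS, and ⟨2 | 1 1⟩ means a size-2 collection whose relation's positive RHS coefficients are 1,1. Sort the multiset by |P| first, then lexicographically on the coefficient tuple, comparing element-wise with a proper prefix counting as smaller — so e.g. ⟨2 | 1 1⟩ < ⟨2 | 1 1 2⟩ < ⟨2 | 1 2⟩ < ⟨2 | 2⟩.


Minimal non-faces — 18 found among 9 rays, 14 max cones:

  • {1,5}:  v_{1} + v_{5} = 0  →  sig = ⟨2 | 0⟩
  • {3,6}:  v_{3} + v_{6} = 0  →  sig = ⟨2 | 0⟩
  • {4,9}:  v_{4} + v_{9} = 0  →  sig = ⟨2 | 0⟩
  • {7,8}:  v_{7} + v_{8} = 0  →  sig = ⟨2 | 0⟩
  • {1,2}:  v_{1} + v_{2} = v_{3} + v_{8}  →  sig = ⟨2 | 1 1⟩
  • {1,9}:  v_{1} + v_{9} = v_{6} + v_{7}  →  sig = ⟨2 | 1 1⟩
  • {2,6}:  v_{2} + v_{6} = v_{5} + v_{8}  →  sig = ⟨2 | 1 1⟩
  • {2,7}:  v_{2} + v_{7} = v_{3} + v_{5}  →  sig = ⟨2 | 1 1⟩
  • {3,9}:  v_{3} + v_{9} = v_{5} + v_{7}  →  sig = ⟨2 | 1 1⟩
  • {4,5}:  v_{4} + v_{5} = v_{3} + v_{8}  →  sig = ⟨2 | 1 1⟩
  • {4,6}:  v_{4} + v_{6} = v_{1} + v_{8}  →  sig = ⟨2 | 1 1⟩
  • {4,7}:  v_{4} + v_{7} = v_{1} + v_{3}  →  sig = ⟨2 | 1 1⟩
  • {8,9}:  v_{8} + v_{9} = v_{5} + v_{6}  →  sig = ⟨2 | 1 1⟩
  • {2,9}:  v_{2} + v_{9} = 2·v_{5}  →  sig = ⟨2 | 2⟩
  • {2,4}:  v_{2} + v_{4} = 2·v_{3} + 2·v_{8}  →  sig = ⟨2 | 2 2⟩
  • {1,3,8}:  v_{1} + v_{3} + v_{8} = v_{4}  →  sig = ⟨3 | 1⟩
  • {3,5,8}:  v_{3} + v_{5} + v_{8} = v_{2}  →  sig = ⟨3 | 1⟩
  • {5,6,7}:  v_{5} + v_{6} + v_{7} = v_{9}  →  sig = ⟨3 | 1⟩

Signatures (|P|; sorted positive RHS coefficients), sorted:
[⟨2 | 0⟩, ⟨2 | 0⟩, ⟨2 | 0⟩, ⟨2 | 0⟩, ⟨2 | 1 1⟩, ⟨2 | 1 1⟩, ⟨2 | 1 1⟩, ⟨2 | 1 1⟩, ⟨2 | 1 1⟩, ⟨2 | 1 1⟩, ⟨2 | 1 1⟩, ⟨2 | 1 1⟩, ⟨2 | 1 1⟩, ⟨2 | 2⟩, ⟨2 | 2 2⟩, ⟨3 | 1⟩, ⟨3 | 1⟩, ⟨3 | 1⟩]


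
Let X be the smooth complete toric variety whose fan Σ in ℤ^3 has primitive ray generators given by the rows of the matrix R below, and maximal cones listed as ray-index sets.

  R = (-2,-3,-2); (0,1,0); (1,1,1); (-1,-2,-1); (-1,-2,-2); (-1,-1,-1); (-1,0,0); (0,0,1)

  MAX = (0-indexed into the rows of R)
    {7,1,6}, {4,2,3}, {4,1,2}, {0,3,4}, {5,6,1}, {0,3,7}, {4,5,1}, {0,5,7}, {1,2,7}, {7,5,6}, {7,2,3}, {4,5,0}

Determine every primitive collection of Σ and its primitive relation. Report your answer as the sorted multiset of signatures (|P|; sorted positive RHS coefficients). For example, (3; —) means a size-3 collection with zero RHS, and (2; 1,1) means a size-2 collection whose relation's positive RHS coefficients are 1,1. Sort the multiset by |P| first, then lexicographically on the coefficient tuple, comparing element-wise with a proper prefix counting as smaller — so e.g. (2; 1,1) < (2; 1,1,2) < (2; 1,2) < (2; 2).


The 11 primitive collections of Σ (r=8, n=3):

  {2,5}:  v_{2} + v_{5} = 0  →  sig = (2; —)
  {0,2}:  v_{0} + v_{2} = v_{3}  →  sig = (2; 1)
  {1,3}:  v_{1} + v_{3} = v_{5}  →  sig = (2; 1)
  {3,5}:  v_{3} + v_{5} = v_{0}  →  sig = (2; 1)
  {4,7}:  v_{4} + v_{7} = v_{3}  →  sig = (2; 1)
  {2,6}:  v_{2} + v_{6} = v_{1} + v_{7}  →  sig = (2; 1,1)
  {3,6}:  v_{3} + v_{6} = 2·v_{5} + v_{7}  →  sig = (2; 1,2)
  {0,6}:  v_{0} + v_{6} = 3·v_{5} + v_{7}  →  sig = (2; 1,3)
  {0,1}:  v_{0} + v_{1} = 2·v_{5}  →  sig = (2; 2)
  {4,6}:  v_{4} + v_{6} = 2·v_{5}  →  sig = (2; 2)
  {1,5,7}:  v_{1} + v_{5} + v_{7} = v_{6}  →  sig = (3; 1)

Hence PRS(X_Σ) =
[(2; —), (2; 1), (2; 1), (2; 1), (2; 1), (2; 1,1), (2; 1,2), (2; 1,3), (2; 2), (2; 2), (3; 1)]


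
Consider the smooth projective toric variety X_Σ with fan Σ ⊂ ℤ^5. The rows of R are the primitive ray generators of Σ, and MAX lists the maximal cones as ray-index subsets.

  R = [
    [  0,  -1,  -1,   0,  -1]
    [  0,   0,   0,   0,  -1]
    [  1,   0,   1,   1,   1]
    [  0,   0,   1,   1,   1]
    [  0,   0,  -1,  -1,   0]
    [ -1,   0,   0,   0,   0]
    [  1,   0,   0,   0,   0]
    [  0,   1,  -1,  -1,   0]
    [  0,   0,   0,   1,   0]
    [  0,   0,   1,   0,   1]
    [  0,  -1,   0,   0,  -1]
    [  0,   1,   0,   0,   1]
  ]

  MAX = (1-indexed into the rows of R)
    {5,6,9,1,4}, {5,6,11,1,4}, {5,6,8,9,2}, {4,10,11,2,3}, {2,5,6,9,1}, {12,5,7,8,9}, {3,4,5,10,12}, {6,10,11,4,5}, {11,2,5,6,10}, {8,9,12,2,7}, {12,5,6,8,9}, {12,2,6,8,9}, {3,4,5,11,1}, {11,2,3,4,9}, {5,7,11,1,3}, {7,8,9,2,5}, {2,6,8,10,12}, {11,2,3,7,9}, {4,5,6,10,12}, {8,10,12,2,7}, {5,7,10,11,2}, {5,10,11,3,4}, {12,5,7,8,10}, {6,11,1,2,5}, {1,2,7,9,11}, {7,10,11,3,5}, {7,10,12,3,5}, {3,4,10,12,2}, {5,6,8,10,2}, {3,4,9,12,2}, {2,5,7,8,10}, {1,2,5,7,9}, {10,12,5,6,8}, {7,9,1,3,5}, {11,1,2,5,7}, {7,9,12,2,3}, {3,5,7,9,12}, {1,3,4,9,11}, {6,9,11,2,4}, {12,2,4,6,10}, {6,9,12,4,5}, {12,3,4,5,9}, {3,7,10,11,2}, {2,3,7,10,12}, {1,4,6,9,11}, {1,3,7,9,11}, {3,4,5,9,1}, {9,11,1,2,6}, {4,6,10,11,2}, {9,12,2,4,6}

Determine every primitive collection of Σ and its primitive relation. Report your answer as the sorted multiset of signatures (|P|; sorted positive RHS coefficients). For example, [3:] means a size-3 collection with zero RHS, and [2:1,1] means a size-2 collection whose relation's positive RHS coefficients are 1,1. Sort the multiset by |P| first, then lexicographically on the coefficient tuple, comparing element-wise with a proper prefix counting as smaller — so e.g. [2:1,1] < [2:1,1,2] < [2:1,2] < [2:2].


Minimal non-faces — 17 found among 12 rays, 50 max cones:

  P = {6,7}:  v_{6} + v_{7} = 0  ⟹  sig = [2:]
  P = {11,12}:  v_{11} + v_{12} = 0  ⟹  sig = [2:]
  P = {3,6}:  v_{3} + v_{6} = v_{4}  ⟹  sig = [2:1]
  P = {4,7}:  v_{4} + v_{7} = v_{3}  ⟹  sig = [2:1]
  P = {4,8}:  v_{4} + v_{8} = v_{12}  ⟹  sig = [2:1]
  P = {9,10}:  v_{9} + v_{10} = v_{4}  ⟹  sig = [2:1]
  P = {1,12}:  v_{1} + v_{12} = v_{5} + v_{9}  ⟹  sig = [2:1,1]
  P = {3,8}:  v_{3} + v_{8} = v_{7} + v_{12}  ⟹  sig = [2:1,1]
  P = {8,11}:  v_{8} + v_{11} = v_{2} + v_{5}  ⟹  sig = [2:1,1]
  P = {1,10}:  v_{1} + v_{10} = v_{4} + v_{5} + v_{11}  ⟹  sig = [2:1,1,1]
  P = {1,8}:  v_{1} + v_{8} = v_{2} + 2·v_{5} + v_{9}  ⟹  sig = [2:1,1,2]
  P = {2,4,5}:  v_{2} + v_{4} + v_{5} = 0  ⟹  sig = [3:]
  P = {2,3,5}:  v_{2} + v_{3} + v_{5} = v_{7}  ⟹  sig = [3:1]
  P = {2,5,12}:  v_{2} + v_{5} + v_{12} = v_{8}  ⟹  sig = [3:1]
  P = {5,9,11}:  v_{5} + v_{9} + v_{11} = v_{1}  ⟹  sig = [3:1]
  P = {1,2,4}:  v_{1} + v_{2} + v_{4} = v_{9} + v_{11}  ⟹  sig = [3:1,1]
  P = {1,2,3}:  v_{1} + v_{2} + v_{3} = v_{7} + v_{9} + v_{11}  ⟹  sig = [3:1,1,1]

Signatures (|P|; sorted positive RHS coefficients), sorted:
{ [2:] ×2,  [2:1] ×4,  [2:1,1] ×3,  [2:1,1,1],  [2:1,1,2],  [3:],  [3:1] ×3,  [3:1,1],  [3:1,1,1] }


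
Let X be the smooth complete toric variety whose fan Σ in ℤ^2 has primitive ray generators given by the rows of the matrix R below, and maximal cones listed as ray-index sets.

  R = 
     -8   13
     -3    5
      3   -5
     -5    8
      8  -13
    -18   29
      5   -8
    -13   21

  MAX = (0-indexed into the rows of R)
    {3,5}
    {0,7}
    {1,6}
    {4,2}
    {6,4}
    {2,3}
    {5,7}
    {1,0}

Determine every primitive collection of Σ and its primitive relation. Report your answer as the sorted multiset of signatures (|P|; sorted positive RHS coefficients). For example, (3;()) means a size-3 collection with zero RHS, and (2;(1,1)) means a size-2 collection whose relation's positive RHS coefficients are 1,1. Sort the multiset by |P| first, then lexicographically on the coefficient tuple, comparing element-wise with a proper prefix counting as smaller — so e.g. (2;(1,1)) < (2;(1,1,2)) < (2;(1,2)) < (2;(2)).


Σ has 20 primitive collections:

  {0,4}:  v_{0} + v_{4} = 0 — sig = (2;())
  {1,2}:  v_{1} + v_{2} = 0 — sig = (2;())
  {3,6}:  v_{3} + v_{6} = 0 — sig = (2;())
  {0,2}:  v_{0} + v_{2} = v_{3} — sig = (2;(1))
  {0,3}:  v_{0} + v_{3} = v_{7} — sig = (2;(1))
  {0,6}:  v_{0} + v_{6} = v_{1} — sig = (2;(1))
  {1,3}:  v_{1} + v_{3} = v_{0} — sig = (2;(1))
  {1,4}:  v_{1} + v_{4} = v_{6} — sig = (2;(1))
  {2,6}:  v_{2} + v_{6} = v_{4} — sig = (2;(1))
  {3,4}:  v_{3} + v_{4} = v_{2} — sig = (2;(1))
  {3,7}:  v_{3} + v_{7} = v_{5} — sig = (2;(1))
  {4,7}:  v_{4} + v_{7} = v_{3} — sig = (2;(1))
  {5,6}:  v_{5} + v_{6} = v_{7} — sig = (2;(1))
  {6,7}:  v_{6} + v_{7} = v_{0} — sig = (2;(1))
  {1,5}:  v_{1} + v_{5} = v_{0} + v_{7} — sig = (2;(1,1))
  {0,5}:  v_{0} + v_{5} = 2·v_{7} — sig = (2;(2))
  {1,7}:  v_{1} + v_{7} = 2·v_{0} — sig = (2;(2))
  {2,7}:  v_{2} + v_{7} = 2·v_{3} — sig = (2;(2))
  {4,5}:  v_{4} + v_{5} = 2·v_{3} — sig = (2;(2))
  {2,5}:  v_{2} + v_{5} = 3·v_{3} — sig = (2;(3))

Sorted signature multiset PRS(X):
    (2;())
    (2;())
    (2;())
    (2;(1))
    (2;(1))
    (2;(1))
    (2;(1))
    (2;(1))
    (2;(1))
    (2;(1))
    (2;(1))
    (2;(1))
    (2;(1))
    (2;(1))
    (2;(1,1))
    (2;(2))
    (2;(2))
    (2;(2))
    (2;(2))
    (2;(3))


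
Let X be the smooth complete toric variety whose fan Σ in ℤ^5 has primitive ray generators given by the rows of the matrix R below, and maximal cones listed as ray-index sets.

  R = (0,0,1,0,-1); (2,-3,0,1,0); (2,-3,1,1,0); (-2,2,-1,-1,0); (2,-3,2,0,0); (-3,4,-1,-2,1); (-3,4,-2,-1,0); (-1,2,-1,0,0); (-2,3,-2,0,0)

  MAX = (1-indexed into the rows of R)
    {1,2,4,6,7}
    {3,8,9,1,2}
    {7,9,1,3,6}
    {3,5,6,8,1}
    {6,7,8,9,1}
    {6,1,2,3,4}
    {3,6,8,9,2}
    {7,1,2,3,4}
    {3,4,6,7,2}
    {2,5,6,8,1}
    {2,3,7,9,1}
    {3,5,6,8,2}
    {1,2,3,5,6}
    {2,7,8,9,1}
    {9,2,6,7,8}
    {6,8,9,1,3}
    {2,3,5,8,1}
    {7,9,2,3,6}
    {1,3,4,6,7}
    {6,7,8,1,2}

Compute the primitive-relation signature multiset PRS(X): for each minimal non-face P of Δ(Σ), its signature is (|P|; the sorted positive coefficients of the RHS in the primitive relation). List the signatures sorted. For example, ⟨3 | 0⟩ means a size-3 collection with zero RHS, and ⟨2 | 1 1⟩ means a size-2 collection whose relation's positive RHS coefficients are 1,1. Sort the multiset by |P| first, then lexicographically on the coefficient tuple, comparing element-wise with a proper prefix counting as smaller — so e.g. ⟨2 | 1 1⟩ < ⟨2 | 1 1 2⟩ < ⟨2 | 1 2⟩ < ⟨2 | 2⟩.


Minimal non-faces — 9 found among 9 rays, 20 max cones:

  P = {5,9}:  v_{5} + v_{9} = 0  so sig = ⟨2 | 0⟩
  P = {4,8}:  v_{4} + v_{8} = v_{7}  so sig = ⟨2 | 1⟩
  P = {5,7}:  v_{5} + v_{7} = v_{1} + v_{2} + v_{6}  so sig = ⟨2 | 1 1 1⟩
  P = {4,9}:  v_{4} + v_{9} = v_{3} + 2·v_{7}  so sig = ⟨2 | 1 2⟩
  P = {4,5}:  v_{4} + v_{5} = 2·v_{1} + 2·v_{2} + v_{3} + 2·v_{6}  so sig = ⟨2 | 1 2 2 2⟩
  P = {3,7,8}:  v_{3} + v_{7} + v_{8} = v_{9}  so sig = ⟨3 | 1⟩
  P = {1,2,6,9}:  v_{1} + v_{2} + v_{6} + v_{9} = v_{7}  so sig = ⟨4 | 1⟩
  P = {1,2,3,6,8}:  v_{1} + v_{2} + v_{3} + v_{6} + v_{8} = 0  so sig = ⟨5 | 0⟩
  P = {1,2,3,6,7}:  v_{1} + v_{2} + v_{3} + v_{6} + v_{7} = v_{4}  so sig = ⟨5 | 1⟩

Sorted signature multiset PRS(X):
{ ⟨2 | 0⟩,  ⟨2 | 1⟩,  ⟨2 | 1 1 1⟩,  ⟨2 | 1 2⟩,  ⟨2 | 1 2 2 2⟩,  ⟨3 | 1⟩,  ⟨4 | 1⟩,  ⟨5 | 0⟩,  ⟨5 | 1⟩ }


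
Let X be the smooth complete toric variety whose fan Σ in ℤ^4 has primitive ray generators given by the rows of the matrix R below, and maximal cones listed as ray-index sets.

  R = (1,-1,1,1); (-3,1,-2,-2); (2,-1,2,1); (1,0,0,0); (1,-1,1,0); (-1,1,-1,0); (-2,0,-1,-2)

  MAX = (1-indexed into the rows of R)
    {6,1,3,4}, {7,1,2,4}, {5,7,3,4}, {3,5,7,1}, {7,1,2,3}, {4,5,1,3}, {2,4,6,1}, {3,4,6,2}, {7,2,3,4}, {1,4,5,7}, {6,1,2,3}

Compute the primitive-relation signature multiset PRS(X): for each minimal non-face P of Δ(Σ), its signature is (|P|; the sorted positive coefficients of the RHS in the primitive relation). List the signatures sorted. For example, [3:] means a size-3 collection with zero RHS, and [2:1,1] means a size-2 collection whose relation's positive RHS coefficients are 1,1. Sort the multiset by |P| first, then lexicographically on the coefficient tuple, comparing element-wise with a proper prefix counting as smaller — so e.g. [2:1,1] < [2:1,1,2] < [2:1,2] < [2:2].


5 minimal non-faces of Δ(Σ) (on 7 rays):

  {5,6}:  v_{5} + v_{6} = 0  →  sig = [2:]
  {2,5}:  v_{2} + v_{5} = v_{7}  →  sig = [2:1]
  {6,7}:  v_{6} + v_{7} = v_{2}  →  sig = [2:1]
  {1,2,3,4}:  v_{1} + v_{2} + v_{3} + v_{4} = v_{5}  →  sig = [4:1]
  {1,3,4,7}:  v_{1} + v_{3} + v_{4} + v_{7} = 2·v_{5}  →  sig = [4:2]

Sorted signature multiset PRS(X):
[[2:], [2:1], [2:1], [4:1], [4:2]]


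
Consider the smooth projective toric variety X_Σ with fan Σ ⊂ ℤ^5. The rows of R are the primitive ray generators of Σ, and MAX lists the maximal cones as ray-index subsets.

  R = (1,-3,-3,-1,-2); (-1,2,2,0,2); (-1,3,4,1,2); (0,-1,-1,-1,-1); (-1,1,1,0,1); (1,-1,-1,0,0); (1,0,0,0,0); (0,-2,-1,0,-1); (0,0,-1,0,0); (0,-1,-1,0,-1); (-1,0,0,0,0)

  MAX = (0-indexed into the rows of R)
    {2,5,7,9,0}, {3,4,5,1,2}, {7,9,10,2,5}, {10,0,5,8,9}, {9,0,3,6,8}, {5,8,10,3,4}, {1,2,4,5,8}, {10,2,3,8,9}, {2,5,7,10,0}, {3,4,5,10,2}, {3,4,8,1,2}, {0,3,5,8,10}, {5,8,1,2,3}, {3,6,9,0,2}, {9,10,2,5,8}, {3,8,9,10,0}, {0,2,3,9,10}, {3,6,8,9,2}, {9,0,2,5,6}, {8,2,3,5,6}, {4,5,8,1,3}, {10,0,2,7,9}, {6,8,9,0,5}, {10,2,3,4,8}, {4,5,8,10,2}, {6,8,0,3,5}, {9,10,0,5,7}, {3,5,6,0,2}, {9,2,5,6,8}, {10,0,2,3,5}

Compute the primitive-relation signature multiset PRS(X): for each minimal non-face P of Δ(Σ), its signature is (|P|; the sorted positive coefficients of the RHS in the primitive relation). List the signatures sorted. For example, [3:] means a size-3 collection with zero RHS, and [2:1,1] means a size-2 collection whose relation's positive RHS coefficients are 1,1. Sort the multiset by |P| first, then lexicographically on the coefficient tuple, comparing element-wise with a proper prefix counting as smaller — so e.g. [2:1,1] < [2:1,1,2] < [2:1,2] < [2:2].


Δ(Σ) — 11 vertices, 18 min non-faces:

  P={6,10}:  v_{6} + v_{10} = 0 — sig = [2:]
  P={1,9}:  v_{1} + v_{9} = v_{4} — sig = [2:1]
  P={4,9}:  v_{4} + v_{9} = v_{10} — sig = [2:1]
  P={0,1}:  v_{0} + v_{1} = v_{3} + v_{4} + v_{5} — sig = [2:1,1,1]
  P={0,4}:  v_{0} + v_{4} = v_{3} + v_{5} + v_{10} — sig = [2:1,1,1]
  P={7,8}:  v_{7} + v_{8} = v_{5} + v_{9} + v_{10} — sig = [2:1,1,1]
  P={4,6}:  v_{4} + v_{6} = v_{2} + v_{3} + v_{5} + v_{8} — sig = [2:1,1,1,1]
  P={6,7}:  v_{6} + v_{7} = v_{0} + v_{2} + v_{5} + v_{9} — sig = [2:1,1,1,1]
  P={4,7}:  v_{4} + v_{7} = v_{0} + v_{2} + v_{5} + 2·v_{10} — sig = [2:1,1,1,2]
  P={3,7}:  v_{3} + v_{7} = 2·v_{0} + v_{2} + v_{10} — sig = [2:1,1,2]
  P={1,7}:  v_{1} + v_{7} = v_{2} + v_{3} + 2·v_{5} + 2·v_{10} — sig = [2:1,1,2,2]
  P={1,10}:  v_{1} + v_{10} = 2·v_{4} — sig = [2:2]
  P={1,6}:  v_{1} + v_{6} = 2·v_{2} + 2·v_{3} + 2·v_{5} + 2·v_{8} — sig = [2:2,2,2,2]
  P={0,2,8}:  v_{0} + v_{2} + v_{8} = 0 — sig = [3:]
  P={3,5,9}:  v_{3} + v_{5} + v_{9} = v_{0} — sig = [3:1]
  P={0,2,5,9,10}:  v_{0} + v_{2} + v_{5} + v_{9} + v_{10} = v_{7} — sig = [5:1]
  P={2,3,4,5,8}:  v_{2} + v_{3} + v_{4} + v_{5} + v_{8} = v_{1} — sig = [5:1]
  P={2,3,5,8,10}:  v_{2} + v_{3} + v_{5} + v_{8} + v_{10} = v_{4} — sig = [5:1]

so the primitive-relation signature multiset is
    [2:]
    [2:1]
    [2:1]
    [2:1,1,1]
    [2:1,1,1]
    [2:1,1,1]
    [2:1,1,1,1]
    [2:1,1,1,1]
    [2:1,1,1,2]
    [2:1,1,2]
    [2:1,1,2,2]
    [2:2]
    [2:2,2,2,2]
    [3:]
    [3:1]
    [5:1]
    [5:1]
    [5:1]


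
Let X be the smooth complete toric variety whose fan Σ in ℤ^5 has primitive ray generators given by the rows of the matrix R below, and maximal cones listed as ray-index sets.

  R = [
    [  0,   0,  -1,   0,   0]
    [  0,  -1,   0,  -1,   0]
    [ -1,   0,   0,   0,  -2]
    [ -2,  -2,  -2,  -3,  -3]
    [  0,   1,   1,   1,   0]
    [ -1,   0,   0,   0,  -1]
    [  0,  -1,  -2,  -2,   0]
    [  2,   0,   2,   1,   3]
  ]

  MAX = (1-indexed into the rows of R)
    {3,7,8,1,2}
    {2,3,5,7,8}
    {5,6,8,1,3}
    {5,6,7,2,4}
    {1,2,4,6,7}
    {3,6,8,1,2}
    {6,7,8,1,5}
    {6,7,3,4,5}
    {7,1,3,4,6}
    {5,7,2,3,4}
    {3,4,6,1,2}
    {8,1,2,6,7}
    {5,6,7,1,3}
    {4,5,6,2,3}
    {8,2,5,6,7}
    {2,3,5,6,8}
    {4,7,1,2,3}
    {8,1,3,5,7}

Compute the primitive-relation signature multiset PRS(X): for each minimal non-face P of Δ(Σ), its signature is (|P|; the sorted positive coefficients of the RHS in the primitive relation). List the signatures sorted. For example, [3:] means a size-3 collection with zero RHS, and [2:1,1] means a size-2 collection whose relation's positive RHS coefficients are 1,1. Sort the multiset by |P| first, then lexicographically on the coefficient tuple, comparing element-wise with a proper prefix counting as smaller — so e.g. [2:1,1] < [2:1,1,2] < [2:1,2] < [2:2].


Minimal non-faces — 5 found among 8 rays, 18 max cones:

  P={4,8}:  v_{4} + v_{8} = 2·v_{2} ; sig = [2:2]
  P={1,2,5}:  v_{1} + v_{2} + v_{5} = 0 ; sig = [3:]
  P={1,4,5}:  v_{1} + v_{4} + v_{5} = v_{3} + v_{6} + v_{7} ; sig = [3:1,1,1]
  P={2,3,6,7}:  v_{2} + v_{3} + v_{6} + v_{7} = v_{4} ; sig = [4:1]
  P={3,6,7,8}:  v_{3} + v_{6} + v_{7} + v_{8} = v_{2} ; sig = [4:1]

Signatures (|P|; sorted positive RHS coefficients), sorted:
[[2:2], [3:], [3:1,1,1], [4:1], [4:1]]


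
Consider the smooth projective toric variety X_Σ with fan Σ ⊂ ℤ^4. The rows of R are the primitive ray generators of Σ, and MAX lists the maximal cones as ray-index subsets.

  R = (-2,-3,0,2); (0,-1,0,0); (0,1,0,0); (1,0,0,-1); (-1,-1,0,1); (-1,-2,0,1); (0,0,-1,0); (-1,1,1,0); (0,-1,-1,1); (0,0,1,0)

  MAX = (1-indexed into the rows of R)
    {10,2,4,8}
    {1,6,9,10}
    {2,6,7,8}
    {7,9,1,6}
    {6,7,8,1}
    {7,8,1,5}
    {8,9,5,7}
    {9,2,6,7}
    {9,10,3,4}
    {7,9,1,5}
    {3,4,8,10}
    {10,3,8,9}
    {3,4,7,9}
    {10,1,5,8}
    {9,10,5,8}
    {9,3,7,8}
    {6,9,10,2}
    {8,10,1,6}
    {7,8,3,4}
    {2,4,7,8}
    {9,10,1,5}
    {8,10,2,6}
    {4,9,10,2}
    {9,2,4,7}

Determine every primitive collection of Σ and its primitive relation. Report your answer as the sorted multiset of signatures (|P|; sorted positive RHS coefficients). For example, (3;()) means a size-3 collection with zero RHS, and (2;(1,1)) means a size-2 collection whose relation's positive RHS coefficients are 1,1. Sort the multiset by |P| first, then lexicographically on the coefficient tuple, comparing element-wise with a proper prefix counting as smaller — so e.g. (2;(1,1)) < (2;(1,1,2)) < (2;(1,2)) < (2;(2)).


15 collections generate NE(X_Σ); each relation:

  • {2,3}:  v_{2} + v_{3} = 0 ; sig = (2;())
  • {7,10}:  v_{7} + v_{10} = 0 ; sig = (2;())
  • {2,5}:  v_{2} + v_{5} = v_{6} ; sig = (2;(1))
  • {3,6}:  v_{3} + v_{6} = v_{5} ; sig = (2;(1))
  • {4,5}:  v_{4} + v_{5} = v_{2} ; sig = (2;(1))
  • {5,6}:  v_{5} + v_{6} = v_{1} ; sig = (2;(1))
  • {1,4}:  v_{1} + v_{4} = v_{2} + v_{6} ; sig = (2;(1,1))
  • {3,5}:  v_{3} + v_{5} = v_{8} + v_{9} ; sig = (2;(1,1))
  • {1,2}:  v_{1} + v_{2} = 2·v_{6} ; sig = (2;(2))
  • {1,3}:  v_{1} + v_{3} = 2·v_{5} ; sig = (2;(2))
  • {4,6}:  v_{4} + v_{6} = 2·v_{2} ; sig = (2;(2))
  • {4,8,9}:  v_{4} + v_{8} + v_{9} = 0 ; sig = (3;())
  • {2,8,9}:  v_{2} + v_{8} + v_{9} = v_{5} ; sig = (3;(1))
  • {6,8,9}:  v_{6} + v_{8} + v_{9} = 2·v_{5} ; sig = (3;(2))
  • {1,8,9}:  v_{1} + v_{8} + v_{9} = 3·v_{5} ; sig = (3;(3))

Hence PRS(X_Σ) =
{ (2;()) ×2,  (2;(1)) ×4,  (2;(1,1)) ×2,  (2;(2)) ×3,  (3;()),  (3;(1)),  (3;(2)),  (3;(3)) }


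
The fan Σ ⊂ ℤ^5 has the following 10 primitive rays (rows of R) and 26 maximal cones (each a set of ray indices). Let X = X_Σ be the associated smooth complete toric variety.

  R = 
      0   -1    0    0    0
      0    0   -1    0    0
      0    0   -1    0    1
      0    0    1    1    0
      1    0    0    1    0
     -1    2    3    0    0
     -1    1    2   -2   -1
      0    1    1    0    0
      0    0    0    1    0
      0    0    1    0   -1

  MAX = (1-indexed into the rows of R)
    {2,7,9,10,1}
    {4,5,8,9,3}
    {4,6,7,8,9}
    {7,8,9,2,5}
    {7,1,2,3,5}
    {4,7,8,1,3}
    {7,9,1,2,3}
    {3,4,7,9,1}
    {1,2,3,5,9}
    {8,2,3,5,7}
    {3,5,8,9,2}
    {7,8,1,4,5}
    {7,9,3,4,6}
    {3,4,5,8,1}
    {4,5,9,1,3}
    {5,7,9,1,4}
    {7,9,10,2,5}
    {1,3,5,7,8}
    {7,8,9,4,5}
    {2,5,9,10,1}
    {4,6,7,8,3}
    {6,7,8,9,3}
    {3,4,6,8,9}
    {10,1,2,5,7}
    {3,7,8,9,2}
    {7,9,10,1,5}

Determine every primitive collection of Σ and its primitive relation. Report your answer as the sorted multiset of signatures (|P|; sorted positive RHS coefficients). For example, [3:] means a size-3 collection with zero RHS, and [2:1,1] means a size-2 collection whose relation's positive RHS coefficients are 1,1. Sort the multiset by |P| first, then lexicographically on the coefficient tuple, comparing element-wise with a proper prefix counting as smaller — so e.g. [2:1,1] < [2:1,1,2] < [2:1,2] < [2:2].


Minimal non-faces — 14 found among 10 rays, 26 max cones:

  • {3,10}:  v_{3} + v_{10} = 0 — sig = [2:]
  • {2,4}:  v_{2} + v_{4} = v_{9} — sig = [2:1]
  • {8,10}:  v_{8} + v_{10} = v_{5} + v_{7} + v_{9} — sig = [2:1,1,1]
  • {6,10}:  v_{6} + v_{10} = v_{4} + v_{7} + v_{8} + v_{9} — sig = [2:1,1,1,1]
  • {2,6}:  v_{2} + v_{6} = v_{3} + v_{7} + v_{8} + 2·v_{9} — sig = [2:1,1,1,2]
  • {4,10}:  v_{4} + v_{10} = v_{1} + v_{5} + v_{7} + 2·v_{9} — sig = [2:1,1,1,2]
  • {1,6}:  v_{1} + v_{6} = v_{3} + 2·v_{4} + v_{7} — sig = [2:1,1,2]
  • {5,6}:  v_{5} + v_{6} = v_{4} + 2·v_{8} — sig = [2:1,2]
  • {1,2,8}:  v_{1} + v_{2} + v_{8} = 0 — sig = [3:]
  • {1,8,9}:  v_{1} + v_{8} + v_{9} = v_{4} — sig = [3:1]
  • {3,5,7,9}:  v_{3} + v_{5} + v_{7} + v_{9} = v_{8} — sig = [4:1]
  • {3,4,5,7}:  v_{3} + v_{4} + v_{5} + v_{7} = v_{1} + 2·v_{8} — sig = [4:1,2]
  • {1,2,5,7,9}:  v_{1} + v_{2} + v_{5} + v_{7} + v_{9} = v_{10} — sig = [5:1]
  • {3,4,7,8,9}:  v_{3} + v_{4} + v_{7} + v_{8} + v_{9} = v_{6} — sig = [5:1]

Sorted signature multiset PRS(X):
    [2:]
    [2:1]
    [2:1,1,1]
    [2:1,1,1,1]
    [2:1,1,1,2]
    [2:1,1,1,2]
    [2:1,1,2]
    [2:1,2]
    [3:]
    [3:1]
    [4:1]
    [4:1,2]
    [5:1]
    [5:1]


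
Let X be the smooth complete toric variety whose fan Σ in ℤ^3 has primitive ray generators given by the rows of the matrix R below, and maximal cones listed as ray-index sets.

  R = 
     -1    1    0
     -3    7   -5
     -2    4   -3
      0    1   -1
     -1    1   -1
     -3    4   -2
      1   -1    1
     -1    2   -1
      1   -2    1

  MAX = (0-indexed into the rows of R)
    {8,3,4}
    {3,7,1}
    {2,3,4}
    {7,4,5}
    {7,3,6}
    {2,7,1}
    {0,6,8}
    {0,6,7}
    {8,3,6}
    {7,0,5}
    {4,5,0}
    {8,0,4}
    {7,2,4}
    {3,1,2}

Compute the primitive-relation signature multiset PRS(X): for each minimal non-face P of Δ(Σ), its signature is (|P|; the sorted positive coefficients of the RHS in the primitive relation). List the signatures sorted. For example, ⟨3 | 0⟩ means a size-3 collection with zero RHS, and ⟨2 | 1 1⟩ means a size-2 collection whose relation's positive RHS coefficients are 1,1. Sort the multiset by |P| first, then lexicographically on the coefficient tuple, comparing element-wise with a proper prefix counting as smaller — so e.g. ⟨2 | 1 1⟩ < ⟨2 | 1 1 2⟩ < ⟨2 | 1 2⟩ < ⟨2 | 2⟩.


18 collections generate NE(X_Σ); each relation:

  {4,6}:  v_{4} + v_{6} = 0 — sig = ⟨2 | 0⟩
  {7,8}:  v_{7} + v_{8} = 0 — sig = ⟨2 | 0⟩
  {0,3}:  v_{0} + v_{3} = v_{7} — sig = ⟨2 | 1⟩
  {1,8}:  v_{1} + v_{8} = v_{2} + v_{3} — sig = ⟨2 | 1 1⟩
  {2,6}:  v_{2} + v_{6} = v_{3} + v_{7} — sig = ⟨2 | 1 1⟩
  {2,8}:  v_{2} + v_{8} = v_{3} + v_{4} — sig = ⟨2 | 1 1⟩
  {5,6}:  v_{5} + v_{6} = v_{0} + v_{7} — sig = ⟨2 | 1 1⟩
  {5,8}:  v_{5} + v_{8} = v_{0} + v_{4} — sig = ⟨2 | 1 1⟩
  {1,5}:  v_{1} + v_{5} = v_{2} + v_{4} + 3·v_{7} — sig = ⟨2 | 1 1 3⟩
  {0,1}:  v_{0} + v_{1} = v_{2} + 2·v_{7} — sig = ⟨2 | 1 2⟩
  {0,2}:  v_{0} + v_{2} = v_{4} + 2·v_{7} — sig = ⟨2 | 1 2⟩
  {3,5}:  v_{3} + v_{5} = v_{4} + 2·v_{7} — sig = ⟨2 | 1 2⟩
  {1,4}:  v_{1} + v_{4} = 2·v_{2} — sig = ⟨2 | 2⟩
  {1,6}:  v_{1} + v_{6} = 2·v_{3} + 2·v_{7} — sig = ⟨2 | 2 2⟩
  {2,5}:  v_{2} + v_{5} = 2·v_{4} + 3·v_{7} — sig = ⟨2 | 2 3⟩
  {0,4,7}:  v_{0} + v_{4} + v_{7} = v_{5} — sig = ⟨3 | 1⟩
  {2,3,7}:  v_{2} + v_{3} + v_{7} = v_{1} — sig = ⟨3 | 1⟩
  {3,4,7}:  v_{3} + v_{4} + v_{7} = v_{2} — sig = ⟨3 | 1⟩

Sorted signature multiset PRS(X):
{ ⟨2 | 0⟩ ×2,  ⟨2 | 1⟩,  ⟨2 | 1 1⟩ ×5,  ⟨2 | 1 1 3⟩,  ⟨2 | 1 2⟩ ×3,  ⟨2 | 2⟩,  ⟨2 | 2 2⟩,  ⟨2 | 2 3⟩,  ⟨3 | 1⟩ ×3 }


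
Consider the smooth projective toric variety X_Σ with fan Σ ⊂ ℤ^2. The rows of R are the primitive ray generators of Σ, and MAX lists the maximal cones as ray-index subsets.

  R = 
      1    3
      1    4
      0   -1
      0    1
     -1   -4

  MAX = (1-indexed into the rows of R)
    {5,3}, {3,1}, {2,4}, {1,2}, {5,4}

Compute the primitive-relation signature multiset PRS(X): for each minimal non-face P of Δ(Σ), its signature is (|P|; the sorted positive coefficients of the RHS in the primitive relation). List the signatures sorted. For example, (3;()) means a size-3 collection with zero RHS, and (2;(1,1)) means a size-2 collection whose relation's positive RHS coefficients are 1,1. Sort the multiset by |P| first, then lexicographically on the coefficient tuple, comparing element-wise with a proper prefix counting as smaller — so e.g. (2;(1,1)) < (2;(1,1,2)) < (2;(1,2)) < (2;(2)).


5 minimal non-faces of Δ(Σ) (on 5 rays):

  P={2,5}:  v_{2} + v_{5} = 0 — sig = (2;())
  P={3,4}:  v_{3} + v_{4} = 0 — sig = (2;())
  P={1,4}:  v_{1} + v_{4} = v_{2} — sig = (2;(1))
  P={1,5}:  v_{1} + v_{5} = v_{3} — sig = (2;(1))
  P={2,3}:  v_{2} + v_{3} = v_{1} — sig = (2;(1))

Hence PRS(X_Σ) =
{ (2;()) ×2,  (2;(1)) ×3 }


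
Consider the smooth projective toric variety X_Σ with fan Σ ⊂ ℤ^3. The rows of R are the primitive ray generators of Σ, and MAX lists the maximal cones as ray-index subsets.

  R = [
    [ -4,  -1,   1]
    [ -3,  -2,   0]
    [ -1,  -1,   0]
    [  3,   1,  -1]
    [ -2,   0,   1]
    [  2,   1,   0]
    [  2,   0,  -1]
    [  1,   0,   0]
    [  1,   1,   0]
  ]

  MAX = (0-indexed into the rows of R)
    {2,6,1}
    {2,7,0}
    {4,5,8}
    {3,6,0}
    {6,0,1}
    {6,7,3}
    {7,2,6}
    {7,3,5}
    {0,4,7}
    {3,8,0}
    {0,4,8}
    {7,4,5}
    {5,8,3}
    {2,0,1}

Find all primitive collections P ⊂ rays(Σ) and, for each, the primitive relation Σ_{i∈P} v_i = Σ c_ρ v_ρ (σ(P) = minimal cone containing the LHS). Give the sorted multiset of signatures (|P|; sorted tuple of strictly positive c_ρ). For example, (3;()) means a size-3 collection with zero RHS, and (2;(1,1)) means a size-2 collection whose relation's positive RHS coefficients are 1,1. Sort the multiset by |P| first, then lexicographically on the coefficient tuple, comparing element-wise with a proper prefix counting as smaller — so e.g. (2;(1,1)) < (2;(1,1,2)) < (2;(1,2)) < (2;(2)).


Σ has 18 primitive collections:

  P = {2,8}:  v_{2} + v_{8} = 0  ⟹  sig = (2;())
  P = {4,6}:  v_{4} + v_{6} = 0  ⟹  sig = (2;())
  P = {0,5}:  v_{0} + v_{5} = v_{4}  ⟹  sig = (2;(1))
  P = {1,5}:  v_{1} + v_{5} = v_{2}  ⟹  sig = (2;(1))
  P = {2,3}:  v_{2} + v_{3} = v_{6}  ⟹  sig = (2;(1))
  P = {2,5}:  v_{2} + v_{5} = v_{7}  ⟹  sig = (2;(1))
  P = {3,4}:  v_{3} + v_{4} = v_{8}  ⟹  sig = (2;(1))
  P = {6,8}:  v_{6} + v_{8} = v_{3}  ⟹  sig = (2;(1))
  P = {7,8}:  v_{7} + v_{8} = v_{5}  ⟹  sig = (2;(1))
  P = {1,4}:  v_{1} + v_{4} = v_{0} + v_{2}  ⟹  sig = (2;(1,1))
  P = {1,8}:  v_{1} + v_{8} = v_{0} + v_{6}  ⟹  sig = (2;(1,1))
  P = {2,4}:  v_{2} + v_{4} = v_{0} + v_{7}  ⟹  sig = (2;(1,1))
  P = {5,6}:  v_{5} + v_{6} = v_{3} + v_{7}  ⟹  sig = (2;(1,1))
  P = {1,3}:  v_{1} + v_{3} = v_{0} + 2·v_{6}  ⟹  sig = (2;(1,2))
  P = {1,7}:  v_{1} + v_{7} = 2·v_{2}  ⟹  sig = (2;(2))
  P = {0,3,7}:  v_{0} + v_{3} + v_{7} = 0  ⟹  sig = (3;())
  P = {0,2,6}:  v_{0} + v_{2} + v_{6} = v_{1}  ⟹  sig = (3;(1))
  P = {0,6,7}:  v_{0} + v_{6} + v_{7} = v_{2}  ⟹  sig = (3;(1))

so the primitive-relation signature multiset is
    |P|=2: 15 collections, coeffs (), (), (1), (1), (1), (1), (1), (1), (1), (1,1), (1,1), (1,1), (1,1), (1,2), (2)
    |P|=3: 3 collections, coeffs (), (1), (1)


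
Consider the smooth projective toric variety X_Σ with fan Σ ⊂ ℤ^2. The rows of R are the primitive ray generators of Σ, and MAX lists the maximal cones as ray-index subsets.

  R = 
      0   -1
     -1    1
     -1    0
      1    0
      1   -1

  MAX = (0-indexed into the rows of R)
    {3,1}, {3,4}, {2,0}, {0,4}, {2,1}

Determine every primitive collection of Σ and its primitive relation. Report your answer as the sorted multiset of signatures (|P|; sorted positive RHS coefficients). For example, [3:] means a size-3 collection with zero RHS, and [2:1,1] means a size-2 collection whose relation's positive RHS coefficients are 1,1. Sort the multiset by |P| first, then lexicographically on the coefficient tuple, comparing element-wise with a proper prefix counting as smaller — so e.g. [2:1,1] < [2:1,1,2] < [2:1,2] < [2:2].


5 collections generate NE(X_Σ); each relation:

  P={1,4}:  v_{1} + v_{4} = 0  ⟹  sig = [2:]
  P={2,3}:  v_{2} + v_{3} = 0  ⟹  sig = [2:]
  P={0,1}:  v_{0} + v_{1} = v_{2}  ⟹  sig = [2:1]
  P={0,3}:  v_{0} + v_{3} = v_{4}  ⟹  sig = [2:1]
  P={2,4}:  v_{2} + v_{4} = v_{0}  ⟹  sig = [2:1]

so the primitive-relation signature multiset is
[[2:], [2:], [2:1], [2:1], [2:1]]


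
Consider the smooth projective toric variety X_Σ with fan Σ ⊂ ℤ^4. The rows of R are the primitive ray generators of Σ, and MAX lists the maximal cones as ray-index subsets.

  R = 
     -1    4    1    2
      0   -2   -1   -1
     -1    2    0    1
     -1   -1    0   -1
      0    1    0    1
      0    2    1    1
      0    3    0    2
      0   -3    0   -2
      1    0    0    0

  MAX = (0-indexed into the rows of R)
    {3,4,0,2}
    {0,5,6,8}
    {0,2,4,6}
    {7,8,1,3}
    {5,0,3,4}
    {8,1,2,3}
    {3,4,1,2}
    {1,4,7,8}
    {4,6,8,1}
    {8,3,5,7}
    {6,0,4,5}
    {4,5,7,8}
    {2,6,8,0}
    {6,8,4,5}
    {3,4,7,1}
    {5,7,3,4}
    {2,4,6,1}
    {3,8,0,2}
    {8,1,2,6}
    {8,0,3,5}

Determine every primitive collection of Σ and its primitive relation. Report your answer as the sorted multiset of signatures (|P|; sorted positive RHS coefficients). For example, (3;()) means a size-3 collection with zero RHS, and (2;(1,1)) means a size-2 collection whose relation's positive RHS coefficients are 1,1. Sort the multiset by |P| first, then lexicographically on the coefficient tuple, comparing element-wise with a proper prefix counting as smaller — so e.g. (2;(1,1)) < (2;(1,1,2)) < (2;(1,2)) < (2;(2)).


Primitive collections (10):

  P={1,5}:  v_{1} + v_{5} = 0  →  sig = (2;())
  P={6,7}:  v_{6} + v_{7} = 0  →  sig = (2;())
  P={0,1}:  v_{0} + v_{1} = v_{2}  →  sig = (2;(1))
  P={2,5}:  v_{2} + v_{5} = v_{0}  →  sig = (2;(1))
  P={2,7}:  v_{2} + v_{7} = v_{3}  →  sig = (2;(1))
  P={3,6}:  v_{3} + v_{6} = v_{2}  →  sig = (2;(1))
  P={0,7}:  v_{0} + v_{7} = v_{3} + v_{5}  →  sig = (2;(1,1))
  P={3,4,8}:  v_{3} + v_{4} + v_{8} = 0  →  sig = (3;())
  P={2,4,8}:  v_{2} + v_{4} + v_{8} = v_{6}  →  sig = (3;(1))
  P={0,4,8}:  v_{0} + v_{4} + v_{8} = v_{5} + v_{6}  →  sig = (3;(1,1))

so the primitive-relation signature multiset is
    (2;())
    (2;())
    (2;(1))
    (2;(1))
    (2;(1))
    (2;(1))
    (2;(1,1))
    (3;())
    (3;(1))
    (3;(1,1))


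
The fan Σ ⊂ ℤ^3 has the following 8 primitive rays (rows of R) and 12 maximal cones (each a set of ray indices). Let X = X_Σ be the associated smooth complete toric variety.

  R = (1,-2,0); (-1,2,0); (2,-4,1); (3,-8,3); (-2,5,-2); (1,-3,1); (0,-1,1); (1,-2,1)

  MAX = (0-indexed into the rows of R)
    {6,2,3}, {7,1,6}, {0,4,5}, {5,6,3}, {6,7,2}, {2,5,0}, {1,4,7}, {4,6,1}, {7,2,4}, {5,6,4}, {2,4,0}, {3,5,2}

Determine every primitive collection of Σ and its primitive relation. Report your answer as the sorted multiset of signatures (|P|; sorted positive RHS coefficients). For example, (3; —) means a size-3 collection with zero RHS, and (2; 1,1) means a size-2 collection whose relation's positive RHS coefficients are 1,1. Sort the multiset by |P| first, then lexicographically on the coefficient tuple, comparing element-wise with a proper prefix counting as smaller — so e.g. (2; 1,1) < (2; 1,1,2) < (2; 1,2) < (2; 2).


The 14 primitive collections of Σ (r=8, n=3):

  • {0,1}:  v_{0} + v_{1} = 0  →  sig = (2; —)
  • {0,6}:  v_{0} + v_{6} = v_{5}  →  sig = (2; 1)
  • {0,7}:  v_{0} + v_{7} = v_{2}  →  sig = (2; 1)
  • {1,2}:  v_{1} + v_{2} = v_{7}  →  sig = (2; 1)
  • {1,5}:  v_{1} + v_{5} = v_{6}  →  sig = (2; 1)
  • {3,4}:  v_{3} + v_{4} = v_{5}  →  sig = (2; 1)
  • {5,7}:  v_{5} + v_{7} = v_{2} + v_{6}  →  sig = (2; 1,1)
  • {0,3}:  v_{0} + v_{3} = v_{2} + 2·v_{5}  →  sig = (2; 1,2)
  • {1,3}:  v_{1} + v_{3} = v_{2} + 2·v_{6}  →  sig = (2; 1,2)
  • {3,7}:  v_{3} + v_{7} = 2·v_{2} + 2·v_{6}  →  sig = (2; 2,2)
  • {2,4,6}:  v_{2} + v_{4} + v_{6} = 0  →  sig = (3; —)
  • {2,4,5}:  v_{2} + v_{4} + v_{5} = v_{0}  →  sig = (3; 1)
  • {2,5,6}:  v_{2} + v_{5} + v_{6} = v_{3}  →  sig = (3; 1)
  • {4,6,7}:  v_{4} + v_{6} + v_{7} = v_{1}  →  sig = (3; 1)

Hence PRS(X_Σ) =
{ (2; —),  (2; 1) ×5,  (2; 1,1),  (2; 1,2) ×2,  (2; 2,2),  (3; —),  (3; 1) ×3 }


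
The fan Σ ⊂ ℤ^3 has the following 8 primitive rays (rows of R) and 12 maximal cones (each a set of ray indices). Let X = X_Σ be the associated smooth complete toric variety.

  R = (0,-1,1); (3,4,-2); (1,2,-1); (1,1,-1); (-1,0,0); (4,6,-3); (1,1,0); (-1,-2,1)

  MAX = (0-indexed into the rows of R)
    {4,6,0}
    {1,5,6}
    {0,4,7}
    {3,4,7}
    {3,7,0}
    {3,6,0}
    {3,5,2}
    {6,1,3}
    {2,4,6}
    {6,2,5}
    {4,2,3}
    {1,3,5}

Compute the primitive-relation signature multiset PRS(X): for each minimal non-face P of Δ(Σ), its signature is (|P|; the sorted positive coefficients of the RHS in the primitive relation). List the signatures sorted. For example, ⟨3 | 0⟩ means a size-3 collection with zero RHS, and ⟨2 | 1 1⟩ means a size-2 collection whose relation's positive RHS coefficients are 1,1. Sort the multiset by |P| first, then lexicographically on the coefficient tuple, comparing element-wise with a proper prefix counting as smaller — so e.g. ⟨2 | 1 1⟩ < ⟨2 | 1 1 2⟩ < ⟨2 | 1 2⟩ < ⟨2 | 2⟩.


Σ has 14 primitive collections:

  P={2,7}:  v_{2} + v_{7} = 0 — sig = ⟨2 | 0⟩
  P={0,2}:  v_{0} + v_{2} = v_{6} — sig = ⟨2 | 1⟩
  P={1,2}:  v_{1} + v_{2} = v_{5} — sig = ⟨2 | 1⟩
  P={5,7}:  v_{5} + v_{7} = v_{1} — sig = ⟨2 | 1⟩
  P={6,7}:  v_{6} + v_{7} = v_{0} — sig = ⟨2 | 1⟩
  P={0,5}:  v_{0} + v_{5} = v_{1} + v_{6} — sig = ⟨2 | 1 1⟩
  P={1,7}:  v_{1} + v_{7} = v_{3} + v_{6} — sig = ⟨2 | 1 1⟩
  P={0,1}:  v_{0} + v_{1} = v_{3} + 2·v_{6} — sig = ⟨2 | 1 2⟩
  P={1,4}:  v_{1} + v_{4} = 2·v_{2} — sig = ⟨2 | 2⟩
  P={4,5}:  v_{4} + v_{5} = 3·v_{2} — sig = ⟨2 | 3⟩
  P={0,3,4}:  v_{0} + v_{3} + v_{4} = 0 — sig = ⟨3 | 0⟩
  P={2,3,6}:  v_{2} + v_{3} + v_{6} = v_{1} — sig = ⟨3 | 1⟩
  P={3,4,6}:  v_{3} + v_{4} + v_{6} = v_{2} — sig = ⟨3 | 1⟩
  P={3,5,6}:  v_{3} + v_{5} + v_{6} = 2·v_{1} — sig = ⟨3 | 2⟩

Hence PRS(X_Σ) =
    |P|=2: 10 collections, coeffs (), (1), (1), (1), (1), (1,1), (1,1), (1,2), (2), (3)
    |P|=3: 4 collections, coeffs (), (1), (1), (2)
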